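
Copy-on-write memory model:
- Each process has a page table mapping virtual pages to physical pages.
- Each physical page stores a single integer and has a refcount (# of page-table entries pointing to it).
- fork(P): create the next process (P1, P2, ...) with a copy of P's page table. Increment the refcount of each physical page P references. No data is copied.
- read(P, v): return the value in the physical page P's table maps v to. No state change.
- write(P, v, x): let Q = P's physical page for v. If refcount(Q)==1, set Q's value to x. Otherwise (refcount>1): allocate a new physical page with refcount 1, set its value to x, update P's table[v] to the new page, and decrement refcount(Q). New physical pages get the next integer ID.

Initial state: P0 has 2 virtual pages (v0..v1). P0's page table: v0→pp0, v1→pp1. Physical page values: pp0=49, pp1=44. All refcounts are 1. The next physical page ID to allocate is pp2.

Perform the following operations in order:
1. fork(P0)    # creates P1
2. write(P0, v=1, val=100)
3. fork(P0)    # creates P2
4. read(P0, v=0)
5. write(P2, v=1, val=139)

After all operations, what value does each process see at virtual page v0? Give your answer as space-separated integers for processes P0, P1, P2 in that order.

Answer: 49 49 49

Derivation:
Op 1: fork(P0) -> P1. 2 ppages; refcounts: pp0:2 pp1:2
Op 2: write(P0, v1, 100). refcount(pp1)=2>1 -> COPY to pp2. 3 ppages; refcounts: pp0:2 pp1:1 pp2:1
Op 3: fork(P0) -> P2. 3 ppages; refcounts: pp0:3 pp1:1 pp2:2
Op 4: read(P0, v0) -> 49. No state change.
Op 5: write(P2, v1, 139). refcount(pp2)=2>1 -> COPY to pp3. 4 ppages; refcounts: pp0:3 pp1:1 pp2:1 pp3:1
P0: v0 -> pp0 = 49
P1: v0 -> pp0 = 49
P2: v0 -> pp0 = 49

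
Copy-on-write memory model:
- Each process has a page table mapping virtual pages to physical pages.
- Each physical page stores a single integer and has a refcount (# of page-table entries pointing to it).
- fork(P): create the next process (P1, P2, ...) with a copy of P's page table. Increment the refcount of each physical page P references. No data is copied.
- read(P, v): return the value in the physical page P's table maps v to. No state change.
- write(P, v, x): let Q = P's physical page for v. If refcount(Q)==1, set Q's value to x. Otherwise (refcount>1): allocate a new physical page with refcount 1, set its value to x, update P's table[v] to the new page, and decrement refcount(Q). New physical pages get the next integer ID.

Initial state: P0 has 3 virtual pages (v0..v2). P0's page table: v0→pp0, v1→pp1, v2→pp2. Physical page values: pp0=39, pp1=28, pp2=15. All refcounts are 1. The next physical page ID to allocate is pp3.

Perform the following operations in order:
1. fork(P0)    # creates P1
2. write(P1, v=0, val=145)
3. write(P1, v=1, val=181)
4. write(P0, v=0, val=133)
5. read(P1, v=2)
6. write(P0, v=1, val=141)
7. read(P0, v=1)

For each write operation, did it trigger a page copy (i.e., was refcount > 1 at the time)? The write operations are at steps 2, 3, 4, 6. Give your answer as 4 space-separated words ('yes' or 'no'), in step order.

Op 1: fork(P0) -> P1. 3 ppages; refcounts: pp0:2 pp1:2 pp2:2
Op 2: write(P1, v0, 145). refcount(pp0)=2>1 -> COPY to pp3. 4 ppages; refcounts: pp0:1 pp1:2 pp2:2 pp3:1
Op 3: write(P1, v1, 181). refcount(pp1)=2>1 -> COPY to pp4. 5 ppages; refcounts: pp0:1 pp1:1 pp2:2 pp3:1 pp4:1
Op 4: write(P0, v0, 133). refcount(pp0)=1 -> write in place. 5 ppages; refcounts: pp0:1 pp1:1 pp2:2 pp3:1 pp4:1
Op 5: read(P1, v2) -> 15. No state change.
Op 6: write(P0, v1, 141). refcount(pp1)=1 -> write in place. 5 ppages; refcounts: pp0:1 pp1:1 pp2:2 pp3:1 pp4:1
Op 7: read(P0, v1) -> 141. No state change.

yes yes no no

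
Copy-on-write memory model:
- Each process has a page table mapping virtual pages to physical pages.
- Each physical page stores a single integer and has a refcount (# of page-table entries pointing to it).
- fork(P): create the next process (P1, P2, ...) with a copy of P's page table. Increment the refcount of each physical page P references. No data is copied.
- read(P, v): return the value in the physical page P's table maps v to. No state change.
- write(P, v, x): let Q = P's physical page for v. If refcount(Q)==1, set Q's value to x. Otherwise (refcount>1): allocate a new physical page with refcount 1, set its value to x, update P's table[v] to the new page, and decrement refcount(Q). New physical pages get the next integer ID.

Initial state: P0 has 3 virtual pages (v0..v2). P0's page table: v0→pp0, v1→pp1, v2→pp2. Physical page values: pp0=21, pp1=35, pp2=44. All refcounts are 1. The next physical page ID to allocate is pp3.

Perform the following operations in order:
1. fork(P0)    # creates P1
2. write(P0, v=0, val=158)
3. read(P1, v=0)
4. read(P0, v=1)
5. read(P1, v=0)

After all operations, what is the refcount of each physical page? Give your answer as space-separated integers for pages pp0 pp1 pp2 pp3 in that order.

Op 1: fork(P0) -> P1. 3 ppages; refcounts: pp0:2 pp1:2 pp2:2
Op 2: write(P0, v0, 158). refcount(pp0)=2>1 -> COPY to pp3. 4 ppages; refcounts: pp0:1 pp1:2 pp2:2 pp3:1
Op 3: read(P1, v0) -> 21. No state change.
Op 4: read(P0, v1) -> 35. No state change.
Op 5: read(P1, v0) -> 21. No state change.

Answer: 1 2 2 1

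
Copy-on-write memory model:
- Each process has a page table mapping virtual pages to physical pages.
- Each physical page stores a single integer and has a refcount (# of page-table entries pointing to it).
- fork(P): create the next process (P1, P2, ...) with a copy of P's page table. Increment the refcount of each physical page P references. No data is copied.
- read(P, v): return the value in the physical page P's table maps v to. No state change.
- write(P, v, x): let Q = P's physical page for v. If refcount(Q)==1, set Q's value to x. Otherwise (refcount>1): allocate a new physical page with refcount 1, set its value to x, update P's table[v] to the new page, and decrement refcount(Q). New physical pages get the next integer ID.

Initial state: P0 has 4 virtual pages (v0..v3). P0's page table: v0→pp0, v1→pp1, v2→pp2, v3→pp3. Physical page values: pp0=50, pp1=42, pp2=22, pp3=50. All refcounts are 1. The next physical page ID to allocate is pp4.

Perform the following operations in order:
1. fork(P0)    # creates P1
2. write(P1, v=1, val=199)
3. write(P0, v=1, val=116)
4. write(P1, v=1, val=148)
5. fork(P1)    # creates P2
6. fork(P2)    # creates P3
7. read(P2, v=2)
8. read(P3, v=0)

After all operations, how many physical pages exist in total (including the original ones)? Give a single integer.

Answer: 5

Derivation:
Op 1: fork(P0) -> P1. 4 ppages; refcounts: pp0:2 pp1:2 pp2:2 pp3:2
Op 2: write(P1, v1, 199). refcount(pp1)=2>1 -> COPY to pp4. 5 ppages; refcounts: pp0:2 pp1:1 pp2:2 pp3:2 pp4:1
Op 3: write(P0, v1, 116). refcount(pp1)=1 -> write in place. 5 ppages; refcounts: pp0:2 pp1:1 pp2:2 pp3:2 pp4:1
Op 4: write(P1, v1, 148). refcount(pp4)=1 -> write in place. 5 ppages; refcounts: pp0:2 pp1:1 pp2:2 pp3:2 pp4:1
Op 5: fork(P1) -> P2. 5 ppages; refcounts: pp0:3 pp1:1 pp2:3 pp3:3 pp4:2
Op 6: fork(P2) -> P3. 5 ppages; refcounts: pp0:4 pp1:1 pp2:4 pp3:4 pp4:3
Op 7: read(P2, v2) -> 22. No state change.
Op 8: read(P3, v0) -> 50. No state change.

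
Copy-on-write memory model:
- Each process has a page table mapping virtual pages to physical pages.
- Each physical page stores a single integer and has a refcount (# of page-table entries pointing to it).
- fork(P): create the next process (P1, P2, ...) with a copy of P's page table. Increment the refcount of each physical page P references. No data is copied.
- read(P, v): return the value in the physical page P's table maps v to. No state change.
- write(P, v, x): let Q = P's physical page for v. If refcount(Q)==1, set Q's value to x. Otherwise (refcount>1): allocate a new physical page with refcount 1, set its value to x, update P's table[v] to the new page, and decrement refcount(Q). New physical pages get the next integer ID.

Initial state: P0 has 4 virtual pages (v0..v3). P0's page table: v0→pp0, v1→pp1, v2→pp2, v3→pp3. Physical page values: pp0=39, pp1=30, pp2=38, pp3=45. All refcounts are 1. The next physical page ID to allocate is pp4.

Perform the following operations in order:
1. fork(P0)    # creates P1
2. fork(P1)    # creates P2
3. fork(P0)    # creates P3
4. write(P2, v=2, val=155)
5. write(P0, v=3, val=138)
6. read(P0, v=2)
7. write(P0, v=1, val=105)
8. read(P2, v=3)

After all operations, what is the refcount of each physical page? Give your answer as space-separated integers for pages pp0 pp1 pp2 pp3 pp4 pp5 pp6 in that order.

Answer: 4 3 3 3 1 1 1

Derivation:
Op 1: fork(P0) -> P1. 4 ppages; refcounts: pp0:2 pp1:2 pp2:2 pp3:2
Op 2: fork(P1) -> P2. 4 ppages; refcounts: pp0:3 pp1:3 pp2:3 pp3:3
Op 3: fork(P0) -> P3. 4 ppages; refcounts: pp0:4 pp1:4 pp2:4 pp3:4
Op 4: write(P2, v2, 155). refcount(pp2)=4>1 -> COPY to pp4. 5 ppages; refcounts: pp0:4 pp1:4 pp2:3 pp3:4 pp4:1
Op 5: write(P0, v3, 138). refcount(pp3)=4>1 -> COPY to pp5. 6 ppages; refcounts: pp0:4 pp1:4 pp2:3 pp3:3 pp4:1 pp5:1
Op 6: read(P0, v2) -> 38. No state change.
Op 7: write(P0, v1, 105). refcount(pp1)=4>1 -> COPY to pp6. 7 ppages; refcounts: pp0:4 pp1:3 pp2:3 pp3:3 pp4:1 pp5:1 pp6:1
Op 8: read(P2, v3) -> 45. No state change.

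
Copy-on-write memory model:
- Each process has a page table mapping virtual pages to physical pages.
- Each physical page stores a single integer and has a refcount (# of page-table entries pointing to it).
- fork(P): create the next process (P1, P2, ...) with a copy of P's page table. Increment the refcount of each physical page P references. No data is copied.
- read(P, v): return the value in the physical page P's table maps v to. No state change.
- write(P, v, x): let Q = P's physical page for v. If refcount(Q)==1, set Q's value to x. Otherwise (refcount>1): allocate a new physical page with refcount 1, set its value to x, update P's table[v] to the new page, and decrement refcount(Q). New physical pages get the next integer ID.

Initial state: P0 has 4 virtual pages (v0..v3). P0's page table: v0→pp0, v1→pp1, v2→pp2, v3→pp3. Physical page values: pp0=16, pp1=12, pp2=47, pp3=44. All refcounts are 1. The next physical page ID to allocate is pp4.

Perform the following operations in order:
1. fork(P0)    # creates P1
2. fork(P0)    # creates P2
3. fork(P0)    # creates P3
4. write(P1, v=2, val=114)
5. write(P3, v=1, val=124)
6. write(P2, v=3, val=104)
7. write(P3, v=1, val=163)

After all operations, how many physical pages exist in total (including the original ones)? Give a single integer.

Op 1: fork(P0) -> P1. 4 ppages; refcounts: pp0:2 pp1:2 pp2:2 pp3:2
Op 2: fork(P0) -> P2. 4 ppages; refcounts: pp0:3 pp1:3 pp2:3 pp3:3
Op 3: fork(P0) -> P3. 4 ppages; refcounts: pp0:4 pp1:4 pp2:4 pp3:4
Op 4: write(P1, v2, 114). refcount(pp2)=4>1 -> COPY to pp4. 5 ppages; refcounts: pp0:4 pp1:4 pp2:3 pp3:4 pp4:1
Op 5: write(P3, v1, 124). refcount(pp1)=4>1 -> COPY to pp5. 6 ppages; refcounts: pp0:4 pp1:3 pp2:3 pp3:4 pp4:1 pp5:1
Op 6: write(P2, v3, 104). refcount(pp3)=4>1 -> COPY to pp6. 7 ppages; refcounts: pp0:4 pp1:3 pp2:3 pp3:3 pp4:1 pp5:1 pp6:1
Op 7: write(P3, v1, 163). refcount(pp5)=1 -> write in place. 7 ppages; refcounts: pp0:4 pp1:3 pp2:3 pp3:3 pp4:1 pp5:1 pp6:1

Answer: 7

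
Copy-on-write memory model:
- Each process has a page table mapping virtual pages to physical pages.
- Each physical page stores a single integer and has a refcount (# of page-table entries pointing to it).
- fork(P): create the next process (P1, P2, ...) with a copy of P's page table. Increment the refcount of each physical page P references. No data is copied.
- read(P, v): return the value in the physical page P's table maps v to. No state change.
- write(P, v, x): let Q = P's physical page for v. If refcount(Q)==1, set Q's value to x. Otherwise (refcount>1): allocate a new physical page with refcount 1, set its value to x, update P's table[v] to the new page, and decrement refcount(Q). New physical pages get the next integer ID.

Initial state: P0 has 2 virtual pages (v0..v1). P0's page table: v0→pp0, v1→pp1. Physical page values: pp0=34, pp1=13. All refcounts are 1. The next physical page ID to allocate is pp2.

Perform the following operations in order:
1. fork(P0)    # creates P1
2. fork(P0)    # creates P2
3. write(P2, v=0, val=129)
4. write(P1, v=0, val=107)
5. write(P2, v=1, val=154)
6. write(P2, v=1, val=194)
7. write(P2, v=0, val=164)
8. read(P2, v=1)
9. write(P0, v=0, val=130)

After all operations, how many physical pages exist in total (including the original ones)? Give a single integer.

Answer: 5

Derivation:
Op 1: fork(P0) -> P1. 2 ppages; refcounts: pp0:2 pp1:2
Op 2: fork(P0) -> P2. 2 ppages; refcounts: pp0:3 pp1:3
Op 3: write(P2, v0, 129). refcount(pp0)=3>1 -> COPY to pp2. 3 ppages; refcounts: pp0:2 pp1:3 pp2:1
Op 4: write(P1, v0, 107). refcount(pp0)=2>1 -> COPY to pp3. 4 ppages; refcounts: pp0:1 pp1:3 pp2:1 pp3:1
Op 5: write(P2, v1, 154). refcount(pp1)=3>1 -> COPY to pp4. 5 ppages; refcounts: pp0:1 pp1:2 pp2:1 pp3:1 pp4:1
Op 6: write(P2, v1, 194). refcount(pp4)=1 -> write in place. 5 ppages; refcounts: pp0:1 pp1:2 pp2:1 pp3:1 pp4:1
Op 7: write(P2, v0, 164). refcount(pp2)=1 -> write in place. 5 ppages; refcounts: pp0:1 pp1:2 pp2:1 pp3:1 pp4:1
Op 8: read(P2, v1) -> 194. No state change.
Op 9: write(P0, v0, 130). refcount(pp0)=1 -> write in place. 5 ppages; refcounts: pp0:1 pp1:2 pp2:1 pp3:1 pp4:1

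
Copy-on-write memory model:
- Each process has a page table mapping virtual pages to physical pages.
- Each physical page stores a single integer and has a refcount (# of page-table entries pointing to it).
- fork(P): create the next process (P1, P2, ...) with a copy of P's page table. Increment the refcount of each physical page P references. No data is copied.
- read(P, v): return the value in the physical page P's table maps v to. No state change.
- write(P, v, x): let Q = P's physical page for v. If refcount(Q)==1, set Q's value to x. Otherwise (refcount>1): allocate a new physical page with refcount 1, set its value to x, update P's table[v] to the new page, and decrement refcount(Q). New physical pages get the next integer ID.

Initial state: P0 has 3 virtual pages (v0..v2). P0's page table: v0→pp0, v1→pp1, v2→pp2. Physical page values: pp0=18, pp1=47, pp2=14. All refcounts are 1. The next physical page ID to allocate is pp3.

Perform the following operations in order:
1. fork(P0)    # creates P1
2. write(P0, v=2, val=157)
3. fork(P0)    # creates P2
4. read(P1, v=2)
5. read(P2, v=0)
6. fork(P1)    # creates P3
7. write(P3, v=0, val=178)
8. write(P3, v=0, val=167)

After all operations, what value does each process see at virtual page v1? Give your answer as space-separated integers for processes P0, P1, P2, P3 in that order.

Answer: 47 47 47 47

Derivation:
Op 1: fork(P0) -> P1. 3 ppages; refcounts: pp0:2 pp1:2 pp2:2
Op 2: write(P0, v2, 157). refcount(pp2)=2>1 -> COPY to pp3. 4 ppages; refcounts: pp0:2 pp1:2 pp2:1 pp3:1
Op 3: fork(P0) -> P2. 4 ppages; refcounts: pp0:3 pp1:3 pp2:1 pp3:2
Op 4: read(P1, v2) -> 14. No state change.
Op 5: read(P2, v0) -> 18. No state change.
Op 6: fork(P1) -> P3. 4 ppages; refcounts: pp0:4 pp1:4 pp2:2 pp3:2
Op 7: write(P3, v0, 178). refcount(pp0)=4>1 -> COPY to pp4. 5 ppages; refcounts: pp0:3 pp1:4 pp2:2 pp3:2 pp4:1
Op 8: write(P3, v0, 167). refcount(pp4)=1 -> write in place. 5 ppages; refcounts: pp0:3 pp1:4 pp2:2 pp3:2 pp4:1
P0: v1 -> pp1 = 47
P1: v1 -> pp1 = 47
P2: v1 -> pp1 = 47
P3: v1 -> pp1 = 47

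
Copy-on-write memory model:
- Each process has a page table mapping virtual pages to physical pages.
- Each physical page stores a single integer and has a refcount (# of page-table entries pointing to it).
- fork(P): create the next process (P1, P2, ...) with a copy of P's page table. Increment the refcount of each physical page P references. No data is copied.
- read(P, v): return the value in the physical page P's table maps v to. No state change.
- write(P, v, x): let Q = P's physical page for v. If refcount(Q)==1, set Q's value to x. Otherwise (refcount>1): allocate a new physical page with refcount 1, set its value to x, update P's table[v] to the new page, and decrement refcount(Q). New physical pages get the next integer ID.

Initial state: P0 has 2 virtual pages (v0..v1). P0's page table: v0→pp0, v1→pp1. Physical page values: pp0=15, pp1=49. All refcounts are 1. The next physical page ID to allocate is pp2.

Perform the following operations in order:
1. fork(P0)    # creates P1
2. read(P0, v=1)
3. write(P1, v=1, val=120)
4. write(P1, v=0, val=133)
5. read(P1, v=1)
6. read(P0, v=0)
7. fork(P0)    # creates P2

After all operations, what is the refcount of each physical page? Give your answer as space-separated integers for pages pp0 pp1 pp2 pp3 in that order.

Answer: 2 2 1 1

Derivation:
Op 1: fork(P0) -> P1. 2 ppages; refcounts: pp0:2 pp1:2
Op 2: read(P0, v1) -> 49. No state change.
Op 3: write(P1, v1, 120). refcount(pp1)=2>1 -> COPY to pp2. 3 ppages; refcounts: pp0:2 pp1:1 pp2:1
Op 4: write(P1, v0, 133). refcount(pp0)=2>1 -> COPY to pp3. 4 ppages; refcounts: pp0:1 pp1:1 pp2:1 pp3:1
Op 5: read(P1, v1) -> 120. No state change.
Op 6: read(P0, v0) -> 15. No state change.
Op 7: fork(P0) -> P2. 4 ppages; refcounts: pp0:2 pp1:2 pp2:1 pp3:1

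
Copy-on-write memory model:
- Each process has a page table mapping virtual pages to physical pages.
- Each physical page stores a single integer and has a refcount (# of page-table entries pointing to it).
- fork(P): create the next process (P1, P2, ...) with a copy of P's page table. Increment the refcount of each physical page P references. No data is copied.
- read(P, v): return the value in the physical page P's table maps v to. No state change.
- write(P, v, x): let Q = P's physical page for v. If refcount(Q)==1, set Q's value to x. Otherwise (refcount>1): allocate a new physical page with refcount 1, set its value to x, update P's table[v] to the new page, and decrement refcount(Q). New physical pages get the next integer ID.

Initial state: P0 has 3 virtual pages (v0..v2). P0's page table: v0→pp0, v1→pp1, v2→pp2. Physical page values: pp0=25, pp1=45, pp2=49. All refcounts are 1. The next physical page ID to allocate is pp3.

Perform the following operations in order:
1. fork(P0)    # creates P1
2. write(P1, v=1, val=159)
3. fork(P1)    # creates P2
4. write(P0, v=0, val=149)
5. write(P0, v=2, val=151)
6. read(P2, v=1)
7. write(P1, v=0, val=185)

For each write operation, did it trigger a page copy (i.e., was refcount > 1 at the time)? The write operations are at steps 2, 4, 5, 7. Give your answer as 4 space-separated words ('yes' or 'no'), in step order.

Op 1: fork(P0) -> P1. 3 ppages; refcounts: pp0:2 pp1:2 pp2:2
Op 2: write(P1, v1, 159). refcount(pp1)=2>1 -> COPY to pp3. 4 ppages; refcounts: pp0:2 pp1:1 pp2:2 pp3:1
Op 3: fork(P1) -> P2. 4 ppages; refcounts: pp0:3 pp1:1 pp2:3 pp3:2
Op 4: write(P0, v0, 149). refcount(pp0)=3>1 -> COPY to pp4. 5 ppages; refcounts: pp0:2 pp1:1 pp2:3 pp3:2 pp4:1
Op 5: write(P0, v2, 151). refcount(pp2)=3>1 -> COPY to pp5. 6 ppages; refcounts: pp0:2 pp1:1 pp2:2 pp3:2 pp4:1 pp5:1
Op 6: read(P2, v1) -> 159. No state change.
Op 7: write(P1, v0, 185). refcount(pp0)=2>1 -> COPY to pp6. 7 ppages; refcounts: pp0:1 pp1:1 pp2:2 pp3:2 pp4:1 pp5:1 pp6:1

yes yes yes yes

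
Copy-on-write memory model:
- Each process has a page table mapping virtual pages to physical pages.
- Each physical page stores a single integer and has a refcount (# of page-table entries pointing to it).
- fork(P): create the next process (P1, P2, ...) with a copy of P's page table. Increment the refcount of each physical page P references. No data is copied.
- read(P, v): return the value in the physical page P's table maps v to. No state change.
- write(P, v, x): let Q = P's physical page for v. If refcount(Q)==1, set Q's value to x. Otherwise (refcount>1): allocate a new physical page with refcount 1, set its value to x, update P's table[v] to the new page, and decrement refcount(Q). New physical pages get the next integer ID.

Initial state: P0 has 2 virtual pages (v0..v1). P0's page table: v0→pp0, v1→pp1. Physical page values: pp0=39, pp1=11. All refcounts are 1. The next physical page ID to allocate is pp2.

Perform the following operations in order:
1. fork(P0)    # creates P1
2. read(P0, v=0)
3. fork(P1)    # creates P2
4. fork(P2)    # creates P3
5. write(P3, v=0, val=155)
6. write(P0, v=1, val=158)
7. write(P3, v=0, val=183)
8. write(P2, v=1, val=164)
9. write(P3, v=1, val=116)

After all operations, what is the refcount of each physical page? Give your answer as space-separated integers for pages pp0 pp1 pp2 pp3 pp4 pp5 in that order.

Answer: 3 1 1 1 1 1

Derivation:
Op 1: fork(P0) -> P1. 2 ppages; refcounts: pp0:2 pp1:2
Op 2: read(P0, v0) -> 39. No state change.
Op 3: fork(P1) -> P2. 2 ppages; refcounts: pp0:3 pp1:3
Op 4: fork(P2) -> P3. 2 ppages; refcounts: pp0:4 pp1:4
Op 5: write(P3, v0, 155). refcount(pp0)=4>1 -> COPY to pp2. 3 ppages; refcounts: pp0:3 pp1:4 pp2:1
Op 6: write(P0, v1, 158). refcount(pp1)=4>1 -> COPY to pp3. 4 ppages; refcounts: pp0:3 pp1:3 pp2:1 pp3:1
Op 7: write(P3, v0, 183). refcount(pp2)=1 -> write in place. 4 ppages; refcounts: pp0:3 pp1:3 pp2:1 pp3:1
Op 8: write(P2, v1, 164). refcount(pp1)=3>1 -> COPY to pp4. 5 ppages; refcounts: pp0:3 pp1:2 pp2:1 pp3:1 pp4:1
Op 9: write(P3, v1, 116). refcount(pp1)=2>1 -> COPY to pp5. 6 ppages; refcounts: pp0:3 pp1:1 pp2:1 pp3:1 pp4:1 pp5:1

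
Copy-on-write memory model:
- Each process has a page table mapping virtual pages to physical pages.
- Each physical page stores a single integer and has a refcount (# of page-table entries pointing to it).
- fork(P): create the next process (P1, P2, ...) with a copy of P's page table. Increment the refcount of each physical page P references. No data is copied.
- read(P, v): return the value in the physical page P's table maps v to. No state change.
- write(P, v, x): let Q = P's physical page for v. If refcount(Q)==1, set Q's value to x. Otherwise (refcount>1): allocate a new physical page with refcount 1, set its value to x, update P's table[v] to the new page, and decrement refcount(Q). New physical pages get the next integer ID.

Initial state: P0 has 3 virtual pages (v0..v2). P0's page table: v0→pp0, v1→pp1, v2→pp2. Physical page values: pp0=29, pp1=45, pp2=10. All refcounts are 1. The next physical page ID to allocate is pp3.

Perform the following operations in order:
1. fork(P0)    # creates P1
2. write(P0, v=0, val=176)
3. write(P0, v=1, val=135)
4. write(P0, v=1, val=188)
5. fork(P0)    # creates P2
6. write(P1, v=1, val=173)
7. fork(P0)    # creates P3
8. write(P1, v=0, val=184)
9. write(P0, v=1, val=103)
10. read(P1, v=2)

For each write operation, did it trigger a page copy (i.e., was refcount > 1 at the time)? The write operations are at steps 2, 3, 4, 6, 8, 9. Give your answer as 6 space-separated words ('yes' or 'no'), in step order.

Op 1: fork(P0) -> P1. 3 ppages; refcounts: pp0:2 pp1:2 pp2:2
Op 2: write(P0, v0, 176). refcount(pp0)=2>1 -> COPY to pp3. 4 ppages; refcounts: pp0:1 pp1:2 pp2:2 pp3:1
Op 3: write(P0, v1, 135). refcount(pp1)=2>1 -> COPY to pp4. 5 ppages; refcounts: pp0:1 pp1:1 pp2:2 pp3:1 pp4:1
Op 4: write(P0, v1, 188). refcount(pp4)=1 -> write in place. 5 ppages; refcounts: pp0:1 pp1:1 pp2:2 pp3:1 pp4:1
Op 5: fork(P0) -> P2. 5 ppages; refcounts: pp0:1 pp1:1 pp2:3 pp3:2 pp4:2
Op 6: write(P1, v1, 173). refcount(pp1)=1 -> write in place. 5 ppages; refcounts: pp0:1 pp1:1 pp2:3 pp3:2 pp4:2
Op 7: fork(P0) -> P3. 5 ppages; refcounts: pp0:1 pp1:1 pp2:4 pp3:3 pp4:3
Op 8: write(P1, v0, 184). refcount(pp0)=1 -> write in place. 5 ppages; refcounts: pp0:1 pp1:1 pp2:4 pp3:3 pp4:3
Op 9: write(P0, v1, 103). refcount(pp4)=3>1 -> COPY to pp5. 6 ppages; refcounts: pp0:1 pp1:1 pp2:4 pp3:3 pp4:2 pp5:1
Op 10: read(P1, v2) -> 10. No state change.

yes yes no no no yes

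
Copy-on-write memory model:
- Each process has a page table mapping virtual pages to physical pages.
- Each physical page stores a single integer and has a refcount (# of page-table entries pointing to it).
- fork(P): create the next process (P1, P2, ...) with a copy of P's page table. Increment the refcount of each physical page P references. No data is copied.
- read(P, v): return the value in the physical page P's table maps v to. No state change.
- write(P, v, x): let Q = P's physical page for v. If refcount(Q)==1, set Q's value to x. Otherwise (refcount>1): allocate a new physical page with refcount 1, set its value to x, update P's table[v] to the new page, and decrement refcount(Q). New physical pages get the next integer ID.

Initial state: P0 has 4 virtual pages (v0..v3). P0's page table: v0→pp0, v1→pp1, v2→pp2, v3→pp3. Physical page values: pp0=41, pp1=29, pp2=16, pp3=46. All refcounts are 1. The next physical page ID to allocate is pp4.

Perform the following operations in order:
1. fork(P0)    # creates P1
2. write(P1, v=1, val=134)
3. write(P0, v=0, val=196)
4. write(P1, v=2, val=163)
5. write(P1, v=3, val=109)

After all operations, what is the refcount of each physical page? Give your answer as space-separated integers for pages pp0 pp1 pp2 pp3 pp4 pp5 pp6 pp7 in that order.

Answer: 1 1 1 1 1 1 1 1

Derivation:
Op 1: fork(P0) -> P1. 4 ppages; refcounts: pp0:2 pp1:2 pp2:2 pp3:2
Op 2: write(P1, v1, 134). refcount(pp1)=2>1 -> COPY to pp4. 5 ppages; refcounts: pp0:2 pp1:1 pp2:2 pp3:2 pp4:1
Op 3: write(P0, v0, 196). refcount(pp0)=2>1 -> COPY to pp5. 6 ppages; refcounts: pp0:1 pp1:1 pp2:2 pp3:2 pp4:1 pp5:1
Op 4: write(P1, v2, 163). refcount(pp2)=2>1 -> COPY to pp6. 7 ppages; refcounts: pp0:1 pp1:1 pp2:1 pp3:2 pp4:1 pp5:1 pp6:1
Op 5: write(P1, v3, 109). refcount(pp3)=2>1 -> COPY to pp7. 8 ppages; refcounts: pp0:1 pp1:1 pp2:1 pp3:1 pp4:1 pp5:1 pp6:1 pp7:1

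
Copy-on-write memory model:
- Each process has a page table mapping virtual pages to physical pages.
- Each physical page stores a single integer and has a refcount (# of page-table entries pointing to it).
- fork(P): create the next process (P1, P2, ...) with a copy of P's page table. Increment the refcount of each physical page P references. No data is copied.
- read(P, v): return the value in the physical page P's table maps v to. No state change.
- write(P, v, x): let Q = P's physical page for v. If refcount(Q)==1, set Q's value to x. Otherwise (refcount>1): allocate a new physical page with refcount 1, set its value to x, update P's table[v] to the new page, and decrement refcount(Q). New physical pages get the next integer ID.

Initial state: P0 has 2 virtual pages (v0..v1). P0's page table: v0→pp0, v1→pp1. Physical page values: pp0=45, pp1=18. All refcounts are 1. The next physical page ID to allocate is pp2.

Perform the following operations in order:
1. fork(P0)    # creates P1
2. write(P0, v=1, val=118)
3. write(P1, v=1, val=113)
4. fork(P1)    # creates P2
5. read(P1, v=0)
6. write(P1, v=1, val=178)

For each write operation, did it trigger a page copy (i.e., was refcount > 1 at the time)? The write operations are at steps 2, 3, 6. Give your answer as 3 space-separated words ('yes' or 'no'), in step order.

Op 1: fork(P0) -> P1. 2 ppages; refcounts: pp0:2 pp1:2
Op 2: write(P0, v1, 118). refcount(pp1)=2>1 -> COPY to pp2. 3 ppages; refcounts: pp0:2 pp1:1 pp2:1
Op 3: write(P1, v1, 113). refcount(pp1)=1 -> write in place. 3 ppages; refcounts: pp0:2 pp1:1 pp2:1
Op 4: fork(P1) -> P2. 3 ppages; refcounts: pp0:3 pp1:2 pp2:1
Op 5: read(P1, v0) -> 45. No state change.
Op 6: write(P1, v1, 178). refcount(pp1)=2>1 -> COPY to pp3. 4 ppages; refcounts: pp0:3 pp1:1 pp2:1 pp3:1

yes no yes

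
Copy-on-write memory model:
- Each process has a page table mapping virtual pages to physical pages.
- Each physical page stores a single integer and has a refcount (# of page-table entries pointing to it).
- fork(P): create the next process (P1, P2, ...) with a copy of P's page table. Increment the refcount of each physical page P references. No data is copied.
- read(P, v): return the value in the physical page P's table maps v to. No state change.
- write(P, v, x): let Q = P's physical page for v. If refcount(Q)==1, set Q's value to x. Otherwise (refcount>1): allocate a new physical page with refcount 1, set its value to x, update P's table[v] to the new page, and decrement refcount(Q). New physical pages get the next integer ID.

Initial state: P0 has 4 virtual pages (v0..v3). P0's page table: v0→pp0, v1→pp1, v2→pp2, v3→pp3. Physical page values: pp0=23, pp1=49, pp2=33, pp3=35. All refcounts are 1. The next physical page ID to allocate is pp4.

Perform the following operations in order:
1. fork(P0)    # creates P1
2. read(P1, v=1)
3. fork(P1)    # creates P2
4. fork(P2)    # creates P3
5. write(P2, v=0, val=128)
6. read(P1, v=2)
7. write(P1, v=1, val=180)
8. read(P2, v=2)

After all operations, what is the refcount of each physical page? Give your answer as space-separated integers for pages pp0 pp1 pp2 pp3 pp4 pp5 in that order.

Answer: 3 3 4 4 1 1

Derivation:
Op 1: fork(P0) -> P1. 4 ppages; refcounts: pp0:2 pp1:2 pp2:2 pp3:2
Op 2: read(P1, v1) -> 49. No state change.
Op 3: fork(P1) -> P2. 4 ppages; refcounts: pp0:3 pp1:3 pp2:3 pp3:3
Op 4: fork(P2) -> P3. 4 ppages; refcounts: pp0:4 pp1:4 pp2:4 pp3:4
Op 5: write(P2, v0, 128). refcount(pp0)=4>1 -> COPY to pp4. 5 ppages; refcounts: pp0:3 pp1:4 pp2:4 pp3:4 pp4:1
Op 6: read(P1, v2) -> 33. No state change.
Op 7: write(P1, v1, 180). refcount(pp1)=4>1 -> COPY to pp5. 6 ppages; refcounts: pp0:3 pp1:3 pp2:4 pp3:4 pp4:1 pp5:1
Op 8: read(P2, v2) -> 33. No state change.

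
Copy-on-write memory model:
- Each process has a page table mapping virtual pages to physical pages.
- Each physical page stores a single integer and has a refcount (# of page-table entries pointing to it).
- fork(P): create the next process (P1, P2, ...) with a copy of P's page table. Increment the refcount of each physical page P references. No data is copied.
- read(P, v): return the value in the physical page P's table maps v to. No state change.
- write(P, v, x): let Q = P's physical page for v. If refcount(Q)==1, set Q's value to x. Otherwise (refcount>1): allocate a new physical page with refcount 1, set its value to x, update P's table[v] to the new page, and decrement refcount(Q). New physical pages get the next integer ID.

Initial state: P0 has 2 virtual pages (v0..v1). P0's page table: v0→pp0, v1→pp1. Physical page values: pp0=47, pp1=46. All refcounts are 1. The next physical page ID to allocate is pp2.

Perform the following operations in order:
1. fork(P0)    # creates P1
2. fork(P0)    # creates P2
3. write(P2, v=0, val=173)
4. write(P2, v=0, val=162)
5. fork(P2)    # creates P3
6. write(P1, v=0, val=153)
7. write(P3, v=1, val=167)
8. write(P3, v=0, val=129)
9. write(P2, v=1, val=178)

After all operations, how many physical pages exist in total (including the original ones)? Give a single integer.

Answer: 7

Derivation:
Op 1: fork(P0) -> P1. 2 ppages; refcounts: pp0:2 pp1:2
Op 2: fork(P0) -> P2. 2 ppages; refcounts: pp0:3 pp1:3
Op 3: write(P2, v0, 173). refcount(pp0)=3>1 -> COPY to pp2. 3 ppages; refcounts: pp0:2 pp1:3 pp2:1
Op 4: write(P2, v0, 162). refcount(pp2)=1 -> write in place. 3 ppages; refcounts: pp0:2 pp1:3 pp2:1
Op 5: fork(P2) -> P3. 3 ppages; refcounts: pp0:2 pp1:4 pp2:2
Op 6: write(P1, v0, 153). refcount(pp0)=2>1 -> COPY to pp3. 4 ppages; refcounts: pp0:1 pp1:4 pp2:2 pp3:1
Op 7: write(P3, v1, 167). refcount(pp1)=4>1 -> COPY to pp4. 5 ppages; refcounts: pp0:1 pp1:3 pp2:2 pp3:1 pp4:1
Op 8: write(P3, v0, 129). refcount(pp2)=2>1 -> COPY to pp5. 6 ppages; refcounts: pp0:1 pp1:3 pp2:1 pp3:1 pp4:1 pp5:1
Op 9: write(P2, v1, 178). refcount(pp1)=3>1 -> COPY to pp6. 7 ppages; refcounts: pp0:1 pp1:2 pp2:1 pp3:1 pp4:1 pp5:1 pp6:1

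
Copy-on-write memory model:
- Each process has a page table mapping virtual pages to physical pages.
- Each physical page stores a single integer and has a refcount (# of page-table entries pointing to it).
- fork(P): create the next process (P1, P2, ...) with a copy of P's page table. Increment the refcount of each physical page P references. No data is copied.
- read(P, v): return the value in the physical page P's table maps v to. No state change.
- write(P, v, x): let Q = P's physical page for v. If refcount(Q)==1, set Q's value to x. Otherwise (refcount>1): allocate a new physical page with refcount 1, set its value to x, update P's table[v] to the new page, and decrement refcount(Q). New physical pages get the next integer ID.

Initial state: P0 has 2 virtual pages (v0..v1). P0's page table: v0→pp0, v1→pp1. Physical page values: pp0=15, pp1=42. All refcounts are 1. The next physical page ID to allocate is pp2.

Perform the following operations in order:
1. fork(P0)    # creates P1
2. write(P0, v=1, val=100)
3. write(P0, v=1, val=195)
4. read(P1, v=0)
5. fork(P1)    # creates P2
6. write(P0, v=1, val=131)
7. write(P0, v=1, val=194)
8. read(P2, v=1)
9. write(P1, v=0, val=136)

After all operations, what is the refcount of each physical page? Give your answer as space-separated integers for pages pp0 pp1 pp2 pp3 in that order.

Answer: 2 2 1 1

Derivation:
Op 1: fork(P0) -> P1. 2 ppages; refcounts: pp0:2 pp1:2
Op 2: write(P0, v1, 100). refcount(pp1)=2>1 -> COPY to pp2. 3 ppages; refcounts: pp0:2 pp1:1 pp2:1
Op 3: write(P0, v1, 195). refcount(pp2)=1 -> write in place. 3 ppages; refcounts: pp0:2 pp1:1 pp2:1
Op 4: read(P1, v0) -> 15. No state change.
Op 5: fork(P1) -> P2. 3 ppages; refcounts: pp0:3 pp1:2 pp2:1
Op 6: write(P0, v1, 131). refcount(pp2)=1 -> write in place. 3 ppages; refcounts: pp0:3 pp1:2 pp2:1
Op 7: write(P0, v1, 194). refcount(pp2)=1 -> write in place. 3 ppages; refcounts: pp0:3 pp1:2 pp2:1
Op 8: read(P2, v1) -> 42. No state change.
Op 9: write(P1, v0, 136). refcount(pp0)=3>1 -> COPY to pp3. 4 ppages; refcounts: pp0:2 pp1:2 pp2:1 pp3:1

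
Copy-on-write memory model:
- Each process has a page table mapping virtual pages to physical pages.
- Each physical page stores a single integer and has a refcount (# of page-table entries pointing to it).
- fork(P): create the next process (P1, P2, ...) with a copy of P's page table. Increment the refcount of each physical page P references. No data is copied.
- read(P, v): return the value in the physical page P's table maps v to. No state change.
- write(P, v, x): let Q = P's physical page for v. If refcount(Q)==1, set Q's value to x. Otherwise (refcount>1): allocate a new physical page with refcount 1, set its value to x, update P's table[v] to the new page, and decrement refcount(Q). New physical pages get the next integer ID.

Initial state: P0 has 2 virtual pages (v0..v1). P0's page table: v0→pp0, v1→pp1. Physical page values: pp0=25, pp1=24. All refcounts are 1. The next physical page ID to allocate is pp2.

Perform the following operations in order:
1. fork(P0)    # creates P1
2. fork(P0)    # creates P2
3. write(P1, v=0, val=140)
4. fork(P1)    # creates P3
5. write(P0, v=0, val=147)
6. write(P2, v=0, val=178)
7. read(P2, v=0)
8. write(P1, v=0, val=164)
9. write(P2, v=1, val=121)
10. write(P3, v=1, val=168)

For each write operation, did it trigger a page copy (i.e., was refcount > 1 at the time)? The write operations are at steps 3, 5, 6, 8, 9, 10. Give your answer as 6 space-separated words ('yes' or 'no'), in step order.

Op 1: fork(P0) -> P1. 2 ppages; refcounts: pp0:2 pp1:2
Op 2: fork(P0) -> P2. 2 ppages; refcounts: pp0:3 pp1:3
Op 3: write(P1, v0, 140). refcount(pp0)=3>1 -> COPY to pp2. 3 ppages; refcounts: pp0:2 pp1:3 pp2:1
Op 4: fork(P1) -> P3. 3 ppages; refcounts: pp0:2 pp1:4 pp2:2
Op 5: write(P0, v0, 147). refcount(pp0)=2>1 -> COPY to pp3. 4 ppages; refcounts: pp0:1 pp1:4 pp2:2 pp3:1
Op 6: write(P2, v0, 178). refcount(pp0)=1 -> write in place. 4 ppages; refcounts: pp0:1 pp1:4 pp2:2 pp3:1
Op 7: read(P2, v0) -> 178. No state change.
Op 8: write(P1, v0, 164). refcount(pp2)=2>1 -> COPY to pp4. 5 ppages; refcounts: pp0:1 pp1:4 pp2:1 pp3:1 pp4:1
Op 9: write(P2, v1, 121). refcount(pp1)=4>1 -> COPY to pp5. 6 ppages; refcounts: pp0:1 pp1:3 pp2:1 pp3:1 pp4:1 pp5:1
Op 10: write(P3, v1, 168). refcount(pp1)=3>1 -> COPY to pp6. 7 ppages; refcounts: pp0:1 pp1:2 pp2:1 pp3:1 pp4:1 pp5:1 pp6:1

yes yes no yes yes yes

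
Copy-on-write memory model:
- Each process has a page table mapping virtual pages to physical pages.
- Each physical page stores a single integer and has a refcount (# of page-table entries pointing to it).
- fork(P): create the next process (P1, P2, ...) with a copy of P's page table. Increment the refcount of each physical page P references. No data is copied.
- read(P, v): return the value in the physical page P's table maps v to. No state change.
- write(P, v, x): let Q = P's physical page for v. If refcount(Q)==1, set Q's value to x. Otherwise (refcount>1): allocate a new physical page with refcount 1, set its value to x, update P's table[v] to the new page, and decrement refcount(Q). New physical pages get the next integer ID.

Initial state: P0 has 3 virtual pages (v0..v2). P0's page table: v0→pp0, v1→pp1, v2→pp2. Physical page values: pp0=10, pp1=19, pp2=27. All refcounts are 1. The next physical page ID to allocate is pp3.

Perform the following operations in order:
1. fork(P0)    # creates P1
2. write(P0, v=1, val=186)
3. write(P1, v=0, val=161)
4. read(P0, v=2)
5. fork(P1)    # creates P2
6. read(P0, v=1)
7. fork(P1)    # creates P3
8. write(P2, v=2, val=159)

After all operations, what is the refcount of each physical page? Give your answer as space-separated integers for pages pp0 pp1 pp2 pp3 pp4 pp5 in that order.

Answer: 1 3 3 1 3 1

Derivation:
Op 1: fork(P0) -> P1. 3 ppages; refcounts: pp0:2 pp1:2 pp2:2
Op 2: write(P0, v1, 186). refcount(pp1)=2>1 -> COPY to pp3. 4 ppages; refcounts: pp0:2 pp1:1 pp2:2 pp3:1
Op 3: write(P1, v0, 161). refcount(pp0)=2>1 -> COPY to pp4. 5 ppages; refcounts: pp0:1 pp1:1 pp2:2 pp3:1 pp4:1
Op 4: read(P0, v2) -> 27. No state change.
Op 5: fork(P1) -> P2. 5 ppages; refcounts: pp0:1 pp1:2 pp2:3 pp3:1 pp4:2
Op 6: read(P0, v1) -> 186. No state change.
Op 7: fork(P1) -> P3. 5 ppages; refcounts: pp0:1 pp1:3 pp2:4 pp3:1 pp4:3
Op 8: write(P2, v2, 159). refcount(pp2)=4>1 -> COPY to pp5. 6 ppages; refcounts: pp0:1 pp1:3 pp2:3 pp3:1 pp4:3 pp5:1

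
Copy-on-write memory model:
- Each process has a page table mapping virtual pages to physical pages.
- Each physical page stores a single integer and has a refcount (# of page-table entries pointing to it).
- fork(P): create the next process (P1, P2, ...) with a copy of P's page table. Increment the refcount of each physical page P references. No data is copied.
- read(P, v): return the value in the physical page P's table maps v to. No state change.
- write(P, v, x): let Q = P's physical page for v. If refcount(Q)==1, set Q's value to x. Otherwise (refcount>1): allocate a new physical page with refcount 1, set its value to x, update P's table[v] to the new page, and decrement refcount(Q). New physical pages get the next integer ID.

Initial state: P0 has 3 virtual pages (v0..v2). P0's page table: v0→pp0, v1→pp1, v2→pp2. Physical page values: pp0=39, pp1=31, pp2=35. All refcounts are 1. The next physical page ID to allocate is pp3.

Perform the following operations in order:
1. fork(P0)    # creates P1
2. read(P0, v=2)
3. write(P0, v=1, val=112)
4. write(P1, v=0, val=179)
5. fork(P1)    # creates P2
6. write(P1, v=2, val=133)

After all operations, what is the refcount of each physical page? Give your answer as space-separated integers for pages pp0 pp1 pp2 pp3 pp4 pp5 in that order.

Op 1: fork(P0) -> P1. 3 ppages; refcounts: pp0:2 pp1:2 pp2:2
Op 2: read(P0, v2) -> 35. No state change.
Op 3: write(P0, v1, 112). refcount(pp1)=2>1 -> COPY to pp3. 4 ppages; refcounts: pp0:2 pp1:1 pp2:2 pp3:1
Op 4: write(P1, v0, 179). refcount(pp0)=2>1 -> COPY to pp4. 5 ppages; refcounts: pp0:1 pp1:1 pp2:2 pp3:1 pp4:1
Op 5: fork(P1) -> P2. 5 ppages; refcounts: pp0:1 pp1:2 pp2:3 pp3:1 pp4:2
Op 6: write(P1, v2, 133). refcount(pp2)=3>1 -> COPY to pp5. 6 ppages; refcounts: pp0:1 pp1:2 pp2:2 pp3:1 pp4:2 pp5:1

Answer: 1 2 2 1 2 1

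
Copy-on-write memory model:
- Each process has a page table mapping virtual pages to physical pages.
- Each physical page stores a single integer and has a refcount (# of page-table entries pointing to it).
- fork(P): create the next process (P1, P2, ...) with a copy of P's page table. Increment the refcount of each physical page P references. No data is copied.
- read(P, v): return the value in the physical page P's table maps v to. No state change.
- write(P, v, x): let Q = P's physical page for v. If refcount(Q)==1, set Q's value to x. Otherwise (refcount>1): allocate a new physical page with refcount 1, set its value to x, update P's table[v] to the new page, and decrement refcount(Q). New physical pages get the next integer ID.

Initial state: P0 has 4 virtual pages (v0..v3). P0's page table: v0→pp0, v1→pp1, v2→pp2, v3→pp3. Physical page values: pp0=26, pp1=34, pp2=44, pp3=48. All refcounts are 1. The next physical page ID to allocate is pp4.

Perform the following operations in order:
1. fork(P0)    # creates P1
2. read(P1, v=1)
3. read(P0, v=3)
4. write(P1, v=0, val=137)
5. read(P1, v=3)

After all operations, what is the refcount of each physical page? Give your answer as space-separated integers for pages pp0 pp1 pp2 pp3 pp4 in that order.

Op 1: fork(P0) -> P1. 4 ppages; refcounts: pp0:2 pp1:2 pp2:2 pp3:2
Op 2: read(P1, v1) -> 34. No state change.
Op 3: read(P0, v3) -> 48. No state change.
Op 4: write(P1, v0, 137). refcount(pp0)=2>1 -> COPY to pp4. 5 ppages; refcounts: pp0:1 pp1:2 pp2:2 pp3:2 pp4:1
Op 5: read(P1, v3) -> 48. No state change.

Answer: 1 2 2 2 1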